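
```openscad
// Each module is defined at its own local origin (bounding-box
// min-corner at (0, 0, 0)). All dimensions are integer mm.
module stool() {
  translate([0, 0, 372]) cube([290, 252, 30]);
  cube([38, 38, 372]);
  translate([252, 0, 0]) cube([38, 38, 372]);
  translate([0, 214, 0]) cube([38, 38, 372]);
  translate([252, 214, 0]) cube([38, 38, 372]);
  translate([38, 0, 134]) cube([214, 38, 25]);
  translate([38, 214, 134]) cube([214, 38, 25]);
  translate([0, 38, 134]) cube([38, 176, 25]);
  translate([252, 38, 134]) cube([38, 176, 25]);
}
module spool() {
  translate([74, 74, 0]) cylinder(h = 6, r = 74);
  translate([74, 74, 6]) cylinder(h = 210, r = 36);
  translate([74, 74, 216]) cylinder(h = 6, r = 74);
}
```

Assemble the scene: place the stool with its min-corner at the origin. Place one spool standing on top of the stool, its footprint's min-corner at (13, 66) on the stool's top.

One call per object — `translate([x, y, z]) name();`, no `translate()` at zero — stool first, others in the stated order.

stool();
translate([13, 66, 402]) spool();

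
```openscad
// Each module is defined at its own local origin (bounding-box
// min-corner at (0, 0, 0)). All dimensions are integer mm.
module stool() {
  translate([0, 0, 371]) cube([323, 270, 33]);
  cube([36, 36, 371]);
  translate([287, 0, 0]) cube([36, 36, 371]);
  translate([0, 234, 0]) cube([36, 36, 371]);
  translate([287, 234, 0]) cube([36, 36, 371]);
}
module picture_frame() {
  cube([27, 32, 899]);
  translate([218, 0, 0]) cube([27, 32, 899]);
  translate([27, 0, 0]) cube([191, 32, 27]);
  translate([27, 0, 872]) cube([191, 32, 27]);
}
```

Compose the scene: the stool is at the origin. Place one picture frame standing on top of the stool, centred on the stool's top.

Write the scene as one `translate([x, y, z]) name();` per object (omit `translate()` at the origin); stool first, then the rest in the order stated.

stool();
translate([39, 119, 404]) picture_frame();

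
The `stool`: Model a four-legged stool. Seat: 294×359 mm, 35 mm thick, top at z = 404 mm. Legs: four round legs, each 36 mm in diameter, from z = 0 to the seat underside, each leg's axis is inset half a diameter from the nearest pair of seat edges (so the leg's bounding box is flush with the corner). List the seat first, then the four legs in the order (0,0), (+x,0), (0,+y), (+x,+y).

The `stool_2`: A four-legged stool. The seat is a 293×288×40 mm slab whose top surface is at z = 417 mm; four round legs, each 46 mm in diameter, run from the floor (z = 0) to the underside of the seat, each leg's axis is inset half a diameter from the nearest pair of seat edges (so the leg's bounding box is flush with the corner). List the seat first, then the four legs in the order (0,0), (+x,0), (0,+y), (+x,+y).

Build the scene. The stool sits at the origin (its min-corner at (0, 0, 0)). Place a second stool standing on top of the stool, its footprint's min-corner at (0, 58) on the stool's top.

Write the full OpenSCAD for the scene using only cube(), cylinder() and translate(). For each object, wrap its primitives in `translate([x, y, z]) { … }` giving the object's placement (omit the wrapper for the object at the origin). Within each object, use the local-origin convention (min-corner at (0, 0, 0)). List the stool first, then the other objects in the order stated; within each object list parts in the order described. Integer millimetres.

translate([0, 0, 369]) cube([294, 359, 35]);
translate([18, 18, 0]) cylinder(h = 369, r = 18);
translate([276, 18, 0]) cylinder(h = 369, r = 18);
translate([18, 341, 0]) cylinder(h = 369, r = 18);
translate([276, 341, 0]) cylinder(h = 369, r = 18);
translate([0, 58, 404]) {
  translate([0, 0, 377]) cube([293, 288, 40]);
  translate([23, 23, 0]) cylinder(h = 377, r = 23);
  translate([270, 23, 0]) cylinder(h = 377, r = 23);
  translate([23, 265, 0]) cylinder(h = 377, r = 23);
  translate([270, 265, 0]) cylinder(h = 377, r = 23);
}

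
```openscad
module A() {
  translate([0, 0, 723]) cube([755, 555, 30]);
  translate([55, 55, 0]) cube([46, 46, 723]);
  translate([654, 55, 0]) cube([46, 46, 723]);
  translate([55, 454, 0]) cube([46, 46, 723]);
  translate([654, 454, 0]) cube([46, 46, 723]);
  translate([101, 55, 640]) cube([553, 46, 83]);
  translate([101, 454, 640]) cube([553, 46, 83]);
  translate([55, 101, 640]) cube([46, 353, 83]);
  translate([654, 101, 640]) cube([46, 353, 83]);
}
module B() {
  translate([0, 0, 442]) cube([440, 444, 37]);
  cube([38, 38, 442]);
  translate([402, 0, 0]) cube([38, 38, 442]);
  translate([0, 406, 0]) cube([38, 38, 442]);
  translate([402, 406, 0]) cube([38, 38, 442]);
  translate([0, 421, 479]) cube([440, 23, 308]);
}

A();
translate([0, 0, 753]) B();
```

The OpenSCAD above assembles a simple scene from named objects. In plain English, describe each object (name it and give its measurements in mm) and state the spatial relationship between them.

A is a table: top 755 mm (x) × 555 mm (y), 30 mm thick, upper face at z = 753 mm, on four 46×46 mm square legs, each inset 55 mm from the nearest pair of top edges, running from z = 0 to the bottom of the top. Four apron rails, 46 mm thick and 83 mm tall, run between adjacent legs with their top edges flush with the underside of the top and their outer faces flush with the legs' outer faces.

B is a chair: 440×444 mm seat, 37 mm thick, top at z = 479 mm, on four 38 mm square corner legs flush with the seat edges. A 23 mm thick backrest slab spans the full seat width, extending 308 mm above the seat top, its back face flush with the seat's +y edge.

The chair is on top of the table.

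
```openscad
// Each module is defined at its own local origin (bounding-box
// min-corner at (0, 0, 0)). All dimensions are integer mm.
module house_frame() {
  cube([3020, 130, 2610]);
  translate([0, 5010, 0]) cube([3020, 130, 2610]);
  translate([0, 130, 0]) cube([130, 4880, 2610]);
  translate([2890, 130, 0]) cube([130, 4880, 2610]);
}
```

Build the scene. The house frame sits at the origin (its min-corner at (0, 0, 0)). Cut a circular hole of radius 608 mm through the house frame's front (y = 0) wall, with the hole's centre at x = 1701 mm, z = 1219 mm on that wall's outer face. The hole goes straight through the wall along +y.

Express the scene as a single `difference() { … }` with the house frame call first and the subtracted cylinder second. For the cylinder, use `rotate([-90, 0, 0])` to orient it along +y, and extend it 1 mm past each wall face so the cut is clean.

difference() {
  house_frame();
  translate([1701, -1, 1219]) rotate([-90, 0, 0]) cylinder(h = 132, r = 608);
}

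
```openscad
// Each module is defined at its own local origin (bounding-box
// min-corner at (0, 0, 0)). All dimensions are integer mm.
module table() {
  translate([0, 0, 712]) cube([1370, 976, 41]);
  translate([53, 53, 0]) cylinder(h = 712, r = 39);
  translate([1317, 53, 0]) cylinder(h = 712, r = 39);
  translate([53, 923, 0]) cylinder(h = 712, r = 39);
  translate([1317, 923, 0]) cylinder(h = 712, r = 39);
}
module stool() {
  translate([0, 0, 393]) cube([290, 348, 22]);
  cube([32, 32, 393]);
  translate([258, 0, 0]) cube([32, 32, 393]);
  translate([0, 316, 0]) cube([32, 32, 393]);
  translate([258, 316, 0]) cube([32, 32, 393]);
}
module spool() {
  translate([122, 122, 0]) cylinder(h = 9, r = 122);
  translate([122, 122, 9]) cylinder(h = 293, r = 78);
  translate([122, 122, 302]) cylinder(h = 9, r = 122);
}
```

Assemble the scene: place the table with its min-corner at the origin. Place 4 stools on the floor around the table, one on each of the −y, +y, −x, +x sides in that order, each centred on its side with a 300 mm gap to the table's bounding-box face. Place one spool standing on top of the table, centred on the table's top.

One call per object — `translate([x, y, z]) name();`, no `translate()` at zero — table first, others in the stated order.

table();
translate([540, -648, 0]) stool();
translate([540, 1276, 0]) stool();
translate([-590, 314, 0]) stool();
translate([1670, 314, 0]) stool();
translate([563, 366, 753]) spool();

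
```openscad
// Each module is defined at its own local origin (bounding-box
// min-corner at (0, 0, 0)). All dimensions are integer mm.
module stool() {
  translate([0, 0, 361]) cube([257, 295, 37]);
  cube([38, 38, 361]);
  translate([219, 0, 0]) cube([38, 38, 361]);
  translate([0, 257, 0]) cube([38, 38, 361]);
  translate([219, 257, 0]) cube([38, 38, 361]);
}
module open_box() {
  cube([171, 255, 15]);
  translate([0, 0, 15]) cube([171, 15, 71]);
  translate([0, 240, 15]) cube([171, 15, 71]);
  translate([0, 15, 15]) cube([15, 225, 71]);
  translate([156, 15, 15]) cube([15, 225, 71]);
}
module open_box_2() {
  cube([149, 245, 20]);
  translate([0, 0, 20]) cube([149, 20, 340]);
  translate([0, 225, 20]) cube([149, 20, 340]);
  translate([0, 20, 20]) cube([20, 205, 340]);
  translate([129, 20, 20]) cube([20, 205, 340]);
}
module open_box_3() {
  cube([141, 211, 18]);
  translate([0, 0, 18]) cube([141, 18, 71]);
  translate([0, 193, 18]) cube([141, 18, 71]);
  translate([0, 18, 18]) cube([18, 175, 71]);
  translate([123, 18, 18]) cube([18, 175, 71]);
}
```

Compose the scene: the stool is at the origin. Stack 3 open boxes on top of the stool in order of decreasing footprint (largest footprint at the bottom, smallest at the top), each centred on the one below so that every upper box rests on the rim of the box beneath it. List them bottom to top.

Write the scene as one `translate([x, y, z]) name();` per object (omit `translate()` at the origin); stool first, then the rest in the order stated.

stool();
translate([43, 20, 398]) open_box();
translate([54, 25, 484]) open_box_2();
translate([58, 42, 844]) open_box_3();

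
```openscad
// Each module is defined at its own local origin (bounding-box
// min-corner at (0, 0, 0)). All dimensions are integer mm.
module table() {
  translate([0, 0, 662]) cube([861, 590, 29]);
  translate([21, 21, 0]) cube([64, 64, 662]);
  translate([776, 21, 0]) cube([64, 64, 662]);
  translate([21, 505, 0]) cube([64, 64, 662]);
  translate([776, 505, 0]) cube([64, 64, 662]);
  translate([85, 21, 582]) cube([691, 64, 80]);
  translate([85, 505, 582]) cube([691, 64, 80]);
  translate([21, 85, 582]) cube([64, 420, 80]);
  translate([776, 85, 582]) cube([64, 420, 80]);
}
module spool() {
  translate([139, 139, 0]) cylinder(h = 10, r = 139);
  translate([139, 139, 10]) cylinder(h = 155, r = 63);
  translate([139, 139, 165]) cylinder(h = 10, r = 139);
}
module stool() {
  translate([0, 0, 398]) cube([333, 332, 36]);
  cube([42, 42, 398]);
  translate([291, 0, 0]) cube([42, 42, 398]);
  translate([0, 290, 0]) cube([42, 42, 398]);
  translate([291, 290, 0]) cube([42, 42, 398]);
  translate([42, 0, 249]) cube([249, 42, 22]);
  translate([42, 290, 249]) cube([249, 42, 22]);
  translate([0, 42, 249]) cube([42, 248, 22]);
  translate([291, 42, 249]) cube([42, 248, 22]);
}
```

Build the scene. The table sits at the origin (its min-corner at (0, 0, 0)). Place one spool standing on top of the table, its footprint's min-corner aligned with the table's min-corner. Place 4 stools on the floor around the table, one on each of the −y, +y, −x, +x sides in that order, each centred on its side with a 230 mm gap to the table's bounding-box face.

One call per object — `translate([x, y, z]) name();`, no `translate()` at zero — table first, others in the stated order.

table();
translate([0, 0, 691]) spool();
translate([264, -562, 0]) stool();
translate([264, 820, 0]) stool();
translate([-563, 129, 0]) stool();
translate([1091, 129, 0]) stool();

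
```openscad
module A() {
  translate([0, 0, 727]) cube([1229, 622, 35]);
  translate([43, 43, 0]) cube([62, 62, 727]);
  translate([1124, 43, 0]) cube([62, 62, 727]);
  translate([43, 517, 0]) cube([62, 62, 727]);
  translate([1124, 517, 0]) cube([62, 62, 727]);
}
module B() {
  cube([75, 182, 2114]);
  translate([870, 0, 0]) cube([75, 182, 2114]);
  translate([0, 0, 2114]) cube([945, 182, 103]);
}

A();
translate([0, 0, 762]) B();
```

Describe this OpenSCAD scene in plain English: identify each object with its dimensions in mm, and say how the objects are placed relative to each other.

A is a rectangular dining table. The top is 1229×622×35 mm with its upper surface at z = 762 mm. It stands on four 62×62 mm square legs, each inset 43 mm from the nearest pair of top edges, running from the floor to the underside of the top.

B is a door frame. The clear opening is 795 mm wide and 2114 mm high. Two 75 mm wide jambs, 182 mm deep, stand either side of the opening from the floor to the top of the opening. A 103 mm thick head sits across the top of both jambs, spanning the full outside width of the frame.

The door frame is on top of the table.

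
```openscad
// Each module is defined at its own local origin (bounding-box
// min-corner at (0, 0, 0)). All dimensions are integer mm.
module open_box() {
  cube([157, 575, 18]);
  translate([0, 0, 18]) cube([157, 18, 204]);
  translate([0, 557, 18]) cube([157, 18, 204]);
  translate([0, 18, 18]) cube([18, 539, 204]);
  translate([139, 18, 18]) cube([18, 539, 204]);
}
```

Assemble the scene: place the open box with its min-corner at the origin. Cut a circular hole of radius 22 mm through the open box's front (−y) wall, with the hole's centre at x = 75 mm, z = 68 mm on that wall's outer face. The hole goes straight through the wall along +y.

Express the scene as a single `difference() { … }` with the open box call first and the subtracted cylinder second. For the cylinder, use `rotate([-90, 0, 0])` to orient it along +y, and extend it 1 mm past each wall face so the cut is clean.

difference() {
  open_box();
  translate([75, -1, 68]) rotate([-90, 0, 0]) cylinder(h = 20, r = 22);
}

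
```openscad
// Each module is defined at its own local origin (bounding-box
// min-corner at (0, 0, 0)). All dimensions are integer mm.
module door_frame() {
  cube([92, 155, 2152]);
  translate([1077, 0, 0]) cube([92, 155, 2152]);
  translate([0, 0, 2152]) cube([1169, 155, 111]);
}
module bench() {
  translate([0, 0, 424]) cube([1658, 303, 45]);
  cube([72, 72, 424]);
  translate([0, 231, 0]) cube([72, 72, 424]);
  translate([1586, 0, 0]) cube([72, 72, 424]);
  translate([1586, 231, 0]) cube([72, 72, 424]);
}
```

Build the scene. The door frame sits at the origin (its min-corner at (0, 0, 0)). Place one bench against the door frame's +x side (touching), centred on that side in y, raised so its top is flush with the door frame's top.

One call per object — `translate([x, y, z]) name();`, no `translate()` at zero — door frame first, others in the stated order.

door_frame();
translate([1169, -74, 1794]) bench();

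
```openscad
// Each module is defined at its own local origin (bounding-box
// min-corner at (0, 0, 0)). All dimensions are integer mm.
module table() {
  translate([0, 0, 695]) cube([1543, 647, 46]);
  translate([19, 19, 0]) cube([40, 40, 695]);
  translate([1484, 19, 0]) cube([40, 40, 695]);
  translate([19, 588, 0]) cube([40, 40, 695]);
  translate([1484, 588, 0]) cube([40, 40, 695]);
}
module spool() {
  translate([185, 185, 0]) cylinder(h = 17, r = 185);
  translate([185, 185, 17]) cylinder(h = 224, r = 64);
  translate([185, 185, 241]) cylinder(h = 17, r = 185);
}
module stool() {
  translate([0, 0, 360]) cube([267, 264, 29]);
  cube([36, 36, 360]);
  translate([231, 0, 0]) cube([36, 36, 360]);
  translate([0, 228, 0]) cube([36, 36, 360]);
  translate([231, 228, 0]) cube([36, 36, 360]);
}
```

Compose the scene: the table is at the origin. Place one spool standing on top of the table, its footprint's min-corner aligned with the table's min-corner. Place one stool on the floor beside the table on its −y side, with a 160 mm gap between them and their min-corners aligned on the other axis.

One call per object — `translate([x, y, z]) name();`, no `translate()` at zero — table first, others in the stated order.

table();
translate([0, 0, 741]) spool();
translate([0, -424, 0]) stool();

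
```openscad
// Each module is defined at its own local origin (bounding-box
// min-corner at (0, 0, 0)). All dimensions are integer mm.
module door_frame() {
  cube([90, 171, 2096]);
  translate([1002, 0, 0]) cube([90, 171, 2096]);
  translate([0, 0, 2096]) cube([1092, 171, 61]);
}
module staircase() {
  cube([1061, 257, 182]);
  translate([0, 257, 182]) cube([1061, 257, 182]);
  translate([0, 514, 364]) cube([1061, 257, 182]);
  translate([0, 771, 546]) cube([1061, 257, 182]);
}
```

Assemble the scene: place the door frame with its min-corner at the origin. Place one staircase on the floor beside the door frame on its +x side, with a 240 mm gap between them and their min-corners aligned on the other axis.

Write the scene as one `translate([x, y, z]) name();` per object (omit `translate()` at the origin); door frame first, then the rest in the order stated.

door_frame();
translate([1332, 0, 0]) staircase();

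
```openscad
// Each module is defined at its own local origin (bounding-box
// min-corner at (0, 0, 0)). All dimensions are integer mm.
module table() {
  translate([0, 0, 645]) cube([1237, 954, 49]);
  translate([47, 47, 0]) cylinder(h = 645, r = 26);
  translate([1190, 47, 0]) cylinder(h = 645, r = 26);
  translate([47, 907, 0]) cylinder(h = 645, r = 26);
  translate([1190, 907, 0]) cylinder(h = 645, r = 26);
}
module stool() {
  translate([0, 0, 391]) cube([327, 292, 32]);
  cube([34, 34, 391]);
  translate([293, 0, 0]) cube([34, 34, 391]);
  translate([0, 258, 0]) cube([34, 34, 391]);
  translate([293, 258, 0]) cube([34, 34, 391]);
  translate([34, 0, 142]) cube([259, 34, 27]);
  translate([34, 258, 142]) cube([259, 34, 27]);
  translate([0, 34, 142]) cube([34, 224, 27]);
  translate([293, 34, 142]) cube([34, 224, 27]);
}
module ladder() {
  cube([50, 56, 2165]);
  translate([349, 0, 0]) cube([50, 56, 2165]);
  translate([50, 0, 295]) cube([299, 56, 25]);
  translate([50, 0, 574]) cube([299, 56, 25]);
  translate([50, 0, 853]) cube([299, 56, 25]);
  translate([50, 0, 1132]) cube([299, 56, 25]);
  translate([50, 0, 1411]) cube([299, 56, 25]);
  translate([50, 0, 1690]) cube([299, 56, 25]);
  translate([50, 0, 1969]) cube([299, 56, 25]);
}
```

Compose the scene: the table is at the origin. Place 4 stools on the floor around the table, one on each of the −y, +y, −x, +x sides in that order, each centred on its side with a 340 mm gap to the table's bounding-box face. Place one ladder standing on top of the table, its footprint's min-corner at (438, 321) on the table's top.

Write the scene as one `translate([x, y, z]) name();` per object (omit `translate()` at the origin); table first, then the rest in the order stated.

table();
translate([455, -632, 0]) stool();
translate([455, 1294, 0]) stool();
translate([-667, 331, 0]) stool();
translate([1577, 331, 0]) stool();
translate([438, 321, 694]) ladder();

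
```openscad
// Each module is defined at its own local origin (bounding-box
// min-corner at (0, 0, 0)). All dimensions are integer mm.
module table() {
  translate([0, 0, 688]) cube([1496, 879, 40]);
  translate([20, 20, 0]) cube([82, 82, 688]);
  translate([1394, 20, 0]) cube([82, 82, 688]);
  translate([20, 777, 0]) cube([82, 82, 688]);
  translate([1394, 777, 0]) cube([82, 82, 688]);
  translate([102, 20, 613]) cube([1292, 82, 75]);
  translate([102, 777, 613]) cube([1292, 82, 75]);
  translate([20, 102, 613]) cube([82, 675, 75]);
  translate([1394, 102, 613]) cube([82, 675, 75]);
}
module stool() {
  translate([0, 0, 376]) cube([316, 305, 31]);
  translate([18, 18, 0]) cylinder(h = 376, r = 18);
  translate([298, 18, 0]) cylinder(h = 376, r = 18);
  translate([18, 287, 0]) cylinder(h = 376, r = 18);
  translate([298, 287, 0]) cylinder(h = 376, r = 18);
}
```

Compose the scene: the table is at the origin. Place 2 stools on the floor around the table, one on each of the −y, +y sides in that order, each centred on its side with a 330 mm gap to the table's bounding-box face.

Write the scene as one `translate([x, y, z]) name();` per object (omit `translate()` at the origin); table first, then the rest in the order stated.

table();
translate([590, -635, 0]) stool();
translate([590, 1209, 0]) stool();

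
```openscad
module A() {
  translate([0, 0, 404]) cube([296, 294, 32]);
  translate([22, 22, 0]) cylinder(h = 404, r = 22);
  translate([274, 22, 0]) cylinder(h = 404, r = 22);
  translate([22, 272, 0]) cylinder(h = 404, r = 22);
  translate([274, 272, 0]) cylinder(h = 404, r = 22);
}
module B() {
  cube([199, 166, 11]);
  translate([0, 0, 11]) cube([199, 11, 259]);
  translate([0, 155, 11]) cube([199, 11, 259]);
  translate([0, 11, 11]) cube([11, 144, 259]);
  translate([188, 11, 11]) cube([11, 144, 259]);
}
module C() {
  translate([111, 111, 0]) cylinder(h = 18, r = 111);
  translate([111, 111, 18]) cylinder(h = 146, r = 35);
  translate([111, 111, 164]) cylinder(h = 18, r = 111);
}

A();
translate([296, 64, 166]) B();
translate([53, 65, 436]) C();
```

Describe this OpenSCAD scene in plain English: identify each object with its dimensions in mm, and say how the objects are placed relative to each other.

A is a simple wooden stool: a rectangular seat 296 mm (x) by 294 mm (y), 32 mm thick, top face at z = 436 mm, on four round legs, each 44 mm in diameter. The legs rest on z = 0, each leg's axis is inset half a diameter from the nearest pair of seat edges (so the leg's bounding box is flush with the corner).

B is an open storage box with external size 199×166×270 mm and wall thickness 11 mm (the base is also 11 mm thick). The base covers the whole footprint; the four walls stand on the base, with the y-facing walls full-width and the x-facing walls fitting between their inner faces.

C is a spool: two coaxial disc flanges of radius 111 mm and thickness 18 mm, joined by a core cylinder of radius 35 mm and height 146 mm. The lower flange rests on z = 0 and the three cylinders share a vertical axis.

The open box is beside the stool with their tops flush at z = 436. The spool is on top of the stool.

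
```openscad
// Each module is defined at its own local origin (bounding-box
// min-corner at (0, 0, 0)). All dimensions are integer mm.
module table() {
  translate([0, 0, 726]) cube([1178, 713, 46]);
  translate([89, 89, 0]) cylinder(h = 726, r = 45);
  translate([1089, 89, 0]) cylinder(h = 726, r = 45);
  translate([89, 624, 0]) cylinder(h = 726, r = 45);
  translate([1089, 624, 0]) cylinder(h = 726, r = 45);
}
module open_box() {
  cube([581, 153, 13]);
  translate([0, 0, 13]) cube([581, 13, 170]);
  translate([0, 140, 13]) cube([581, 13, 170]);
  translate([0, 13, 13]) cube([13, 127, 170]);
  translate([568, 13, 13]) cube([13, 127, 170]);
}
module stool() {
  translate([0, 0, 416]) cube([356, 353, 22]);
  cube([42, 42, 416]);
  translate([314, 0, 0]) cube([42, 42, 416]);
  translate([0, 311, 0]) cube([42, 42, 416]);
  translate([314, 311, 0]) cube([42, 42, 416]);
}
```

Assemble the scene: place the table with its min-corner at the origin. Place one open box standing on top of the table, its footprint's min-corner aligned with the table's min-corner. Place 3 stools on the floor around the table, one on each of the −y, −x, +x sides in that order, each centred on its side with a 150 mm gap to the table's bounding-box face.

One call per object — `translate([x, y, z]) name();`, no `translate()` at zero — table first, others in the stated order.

table();
translate([0, 0, 772]) open_box();
translate([411, -503, 0]) stool();
translate([-506, 180, 0]) stool();
translate([1328, 180, 0]) stool();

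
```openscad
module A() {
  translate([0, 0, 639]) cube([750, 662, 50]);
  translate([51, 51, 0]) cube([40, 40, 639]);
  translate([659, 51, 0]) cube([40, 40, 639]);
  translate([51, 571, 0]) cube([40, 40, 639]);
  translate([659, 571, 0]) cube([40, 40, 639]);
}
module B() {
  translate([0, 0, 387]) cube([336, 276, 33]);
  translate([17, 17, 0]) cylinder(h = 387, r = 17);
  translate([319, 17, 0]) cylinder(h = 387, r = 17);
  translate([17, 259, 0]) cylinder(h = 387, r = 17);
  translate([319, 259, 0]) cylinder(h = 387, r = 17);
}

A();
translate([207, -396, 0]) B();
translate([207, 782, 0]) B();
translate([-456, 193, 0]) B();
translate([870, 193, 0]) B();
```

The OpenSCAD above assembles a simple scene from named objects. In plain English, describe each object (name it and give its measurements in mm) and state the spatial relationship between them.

A is a table: top 750 mm (x) × 662 mm (y), 50 mm thick, upper face at z = 689 mm, on four 40×40 mm square legs, each inset 51 mm from the nearest pair of top edges, running from z = 0 to the bottom of the top.

B is a four-legged stool. The seat is 336×276 mm, 33 mm thick, top at z = 420 mm. It stands on four round legs, each 34 mm in diameter, from z = 0 to the seat underside, each leg's axis is inset half a diameter from the nearest pair of seat edges (so the leg's bounding box is flush with the corner).

Four stools sit around the table at the −y, +y, −x, +x sides.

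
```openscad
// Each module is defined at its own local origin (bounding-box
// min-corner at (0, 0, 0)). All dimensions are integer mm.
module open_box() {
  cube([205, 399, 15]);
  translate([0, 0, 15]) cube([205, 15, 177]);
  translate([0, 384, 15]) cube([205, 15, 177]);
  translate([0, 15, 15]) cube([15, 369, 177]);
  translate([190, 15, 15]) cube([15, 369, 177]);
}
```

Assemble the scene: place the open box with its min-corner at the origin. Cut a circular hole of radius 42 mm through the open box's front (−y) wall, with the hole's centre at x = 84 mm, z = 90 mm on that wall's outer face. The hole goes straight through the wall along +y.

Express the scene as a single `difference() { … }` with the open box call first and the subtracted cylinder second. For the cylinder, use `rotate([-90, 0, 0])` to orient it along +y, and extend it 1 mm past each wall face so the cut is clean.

difference() {
  open_box();
  translate([84, -1, 90]) rotate([-90, 0, 0]) cylinder(h = 17, r = 42);
}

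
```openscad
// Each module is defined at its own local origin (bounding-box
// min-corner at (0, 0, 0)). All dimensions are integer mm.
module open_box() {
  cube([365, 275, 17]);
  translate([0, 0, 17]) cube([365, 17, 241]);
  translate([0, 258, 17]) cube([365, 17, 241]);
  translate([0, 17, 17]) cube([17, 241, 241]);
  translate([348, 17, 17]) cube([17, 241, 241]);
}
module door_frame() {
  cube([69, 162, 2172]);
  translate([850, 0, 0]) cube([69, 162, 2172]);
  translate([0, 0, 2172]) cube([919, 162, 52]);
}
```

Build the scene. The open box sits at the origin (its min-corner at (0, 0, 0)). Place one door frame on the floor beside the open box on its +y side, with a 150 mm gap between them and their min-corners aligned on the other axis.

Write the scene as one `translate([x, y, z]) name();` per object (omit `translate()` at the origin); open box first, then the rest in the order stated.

open_box();
translate([0, 425, 0]) door_frame();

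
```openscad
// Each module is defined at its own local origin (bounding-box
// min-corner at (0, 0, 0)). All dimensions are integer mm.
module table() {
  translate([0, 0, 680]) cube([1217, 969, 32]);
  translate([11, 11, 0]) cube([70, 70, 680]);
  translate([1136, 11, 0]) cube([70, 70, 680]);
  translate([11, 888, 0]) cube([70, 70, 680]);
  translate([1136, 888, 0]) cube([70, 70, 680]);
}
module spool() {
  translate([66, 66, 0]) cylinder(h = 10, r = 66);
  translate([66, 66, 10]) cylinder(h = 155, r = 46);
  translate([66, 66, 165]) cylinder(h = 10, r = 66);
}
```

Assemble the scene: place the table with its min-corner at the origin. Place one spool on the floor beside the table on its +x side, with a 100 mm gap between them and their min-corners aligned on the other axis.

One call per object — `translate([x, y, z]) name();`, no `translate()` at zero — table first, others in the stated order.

table();
translate([1317, 0, 0]) spool();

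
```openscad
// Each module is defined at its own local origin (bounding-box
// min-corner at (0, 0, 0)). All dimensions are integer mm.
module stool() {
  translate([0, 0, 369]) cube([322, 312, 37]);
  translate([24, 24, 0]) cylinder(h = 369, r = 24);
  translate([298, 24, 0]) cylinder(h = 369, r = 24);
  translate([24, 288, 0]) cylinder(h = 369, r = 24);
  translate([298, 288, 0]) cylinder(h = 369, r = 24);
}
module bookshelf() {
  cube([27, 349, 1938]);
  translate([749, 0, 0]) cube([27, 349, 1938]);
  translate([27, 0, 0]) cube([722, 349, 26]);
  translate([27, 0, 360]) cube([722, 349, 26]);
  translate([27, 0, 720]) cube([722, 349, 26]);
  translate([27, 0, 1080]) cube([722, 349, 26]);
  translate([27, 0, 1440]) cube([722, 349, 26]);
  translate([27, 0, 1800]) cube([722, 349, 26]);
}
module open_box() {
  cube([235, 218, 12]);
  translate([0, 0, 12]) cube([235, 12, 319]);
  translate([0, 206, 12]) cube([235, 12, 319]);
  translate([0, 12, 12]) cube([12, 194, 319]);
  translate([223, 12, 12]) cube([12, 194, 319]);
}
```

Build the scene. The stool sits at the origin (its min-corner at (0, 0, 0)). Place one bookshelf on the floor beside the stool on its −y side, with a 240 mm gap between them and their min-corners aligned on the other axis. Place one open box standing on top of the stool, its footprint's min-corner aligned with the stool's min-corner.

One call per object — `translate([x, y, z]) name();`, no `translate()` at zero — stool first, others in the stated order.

stool();
translate([0, -589, 0]) bookshelf();
translate([0, 0, 406]) open_box();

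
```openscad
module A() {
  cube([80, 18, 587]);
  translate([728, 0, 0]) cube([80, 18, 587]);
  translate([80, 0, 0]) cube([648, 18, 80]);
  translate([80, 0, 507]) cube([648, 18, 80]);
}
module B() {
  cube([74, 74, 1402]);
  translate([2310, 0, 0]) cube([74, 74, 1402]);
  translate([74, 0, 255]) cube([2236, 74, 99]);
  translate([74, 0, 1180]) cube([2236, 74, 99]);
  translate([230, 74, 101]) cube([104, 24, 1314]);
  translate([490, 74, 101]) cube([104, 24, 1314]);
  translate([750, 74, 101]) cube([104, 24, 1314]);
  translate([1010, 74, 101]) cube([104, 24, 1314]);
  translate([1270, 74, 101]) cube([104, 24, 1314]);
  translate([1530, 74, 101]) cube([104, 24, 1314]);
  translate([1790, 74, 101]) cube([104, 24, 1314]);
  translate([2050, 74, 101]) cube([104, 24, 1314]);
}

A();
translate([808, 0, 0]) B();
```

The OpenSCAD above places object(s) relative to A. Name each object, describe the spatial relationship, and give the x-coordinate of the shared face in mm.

A is a picture frame. B is a fence section. The fence section is against the picture frame's +x side, with their −y faces flush. The x-coordinate of the shared face is 808 mm.

The picture frame's +x face and the fence section's −x face are both at x = 808 mm.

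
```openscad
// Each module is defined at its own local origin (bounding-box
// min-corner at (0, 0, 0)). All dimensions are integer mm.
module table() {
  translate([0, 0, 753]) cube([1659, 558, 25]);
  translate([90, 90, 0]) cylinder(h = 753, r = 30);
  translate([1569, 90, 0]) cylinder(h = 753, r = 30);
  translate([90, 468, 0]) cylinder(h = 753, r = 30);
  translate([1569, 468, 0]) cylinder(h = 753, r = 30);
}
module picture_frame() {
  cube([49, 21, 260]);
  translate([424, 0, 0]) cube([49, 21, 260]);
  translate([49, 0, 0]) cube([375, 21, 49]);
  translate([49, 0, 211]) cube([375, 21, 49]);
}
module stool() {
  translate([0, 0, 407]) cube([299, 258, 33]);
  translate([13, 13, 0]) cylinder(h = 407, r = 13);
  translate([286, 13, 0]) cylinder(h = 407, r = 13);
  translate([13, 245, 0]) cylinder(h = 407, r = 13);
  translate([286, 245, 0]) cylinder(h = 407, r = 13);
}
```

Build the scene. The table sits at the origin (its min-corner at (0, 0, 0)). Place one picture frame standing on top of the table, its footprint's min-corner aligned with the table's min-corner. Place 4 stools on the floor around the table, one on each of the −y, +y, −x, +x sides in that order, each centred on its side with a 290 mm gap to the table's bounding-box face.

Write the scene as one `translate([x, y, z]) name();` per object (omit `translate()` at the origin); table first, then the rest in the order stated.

table();
translate([0, 0, 778]) picture_frame();
translate([680, -548, 0]) stool();
translate([680, 848, 0]) stool();
translate([-589, 150, 0]) stool();
translate([1949, 150, 0]) stool();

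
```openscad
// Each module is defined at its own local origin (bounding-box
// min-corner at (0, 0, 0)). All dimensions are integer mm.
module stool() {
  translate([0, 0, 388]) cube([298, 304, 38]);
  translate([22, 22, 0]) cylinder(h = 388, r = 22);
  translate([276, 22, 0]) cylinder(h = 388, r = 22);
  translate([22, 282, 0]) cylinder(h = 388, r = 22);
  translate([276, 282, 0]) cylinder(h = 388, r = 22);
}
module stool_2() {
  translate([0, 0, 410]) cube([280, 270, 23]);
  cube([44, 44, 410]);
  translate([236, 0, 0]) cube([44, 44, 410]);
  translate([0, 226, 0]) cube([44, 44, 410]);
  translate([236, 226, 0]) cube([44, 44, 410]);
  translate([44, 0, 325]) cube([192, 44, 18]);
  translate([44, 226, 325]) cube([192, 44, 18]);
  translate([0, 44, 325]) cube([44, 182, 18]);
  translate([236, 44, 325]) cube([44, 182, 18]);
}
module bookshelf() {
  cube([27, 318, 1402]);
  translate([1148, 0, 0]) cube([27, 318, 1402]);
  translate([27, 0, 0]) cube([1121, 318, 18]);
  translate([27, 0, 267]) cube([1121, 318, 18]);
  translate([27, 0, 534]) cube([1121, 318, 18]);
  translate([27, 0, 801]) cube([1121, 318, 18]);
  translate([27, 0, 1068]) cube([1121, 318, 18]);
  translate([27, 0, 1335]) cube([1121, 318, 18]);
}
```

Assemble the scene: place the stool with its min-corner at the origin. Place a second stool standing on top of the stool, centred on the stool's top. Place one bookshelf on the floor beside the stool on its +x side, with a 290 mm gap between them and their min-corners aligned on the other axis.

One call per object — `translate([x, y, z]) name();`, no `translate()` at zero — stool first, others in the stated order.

stool();
translate([9, 17, 426]) stool_2();
translate([588, 0, 0]) bookshelf();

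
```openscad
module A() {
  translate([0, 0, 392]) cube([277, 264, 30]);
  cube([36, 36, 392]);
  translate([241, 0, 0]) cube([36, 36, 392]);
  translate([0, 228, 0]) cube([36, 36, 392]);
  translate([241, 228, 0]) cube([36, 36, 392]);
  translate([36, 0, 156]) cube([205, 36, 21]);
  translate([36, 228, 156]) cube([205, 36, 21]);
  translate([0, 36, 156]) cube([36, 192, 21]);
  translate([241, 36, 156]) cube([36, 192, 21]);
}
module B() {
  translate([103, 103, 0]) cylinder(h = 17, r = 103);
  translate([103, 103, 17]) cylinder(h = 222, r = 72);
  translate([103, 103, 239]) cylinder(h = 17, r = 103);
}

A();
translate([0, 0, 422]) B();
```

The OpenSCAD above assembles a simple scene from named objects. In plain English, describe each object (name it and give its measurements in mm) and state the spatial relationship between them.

A is a four-legged stool. The seat is 277×264 mm, 30 mm thick, top at z = 422 mm. It stands on four square legs, each 36×36 mm in cross-section, from z = 0 to the seat underside, each flush with a corner of the seat. Four stretchers, 36 mm wide and 21 mm tall, connect adjacent legs with their undersides at z = 156 mm, each running between the inner faces of the legs it joins and aligned with the legs' outer faces on the other axis.

B is a spool: two coaxial disc flanges of radius 103 mm and thickness 17 mm, joined by a core cylinder of radius 72 mm and height 222 mm. The lower flange rests on z = 0 and the three cylinders share a vertical axis.

The spool is on top of the stool.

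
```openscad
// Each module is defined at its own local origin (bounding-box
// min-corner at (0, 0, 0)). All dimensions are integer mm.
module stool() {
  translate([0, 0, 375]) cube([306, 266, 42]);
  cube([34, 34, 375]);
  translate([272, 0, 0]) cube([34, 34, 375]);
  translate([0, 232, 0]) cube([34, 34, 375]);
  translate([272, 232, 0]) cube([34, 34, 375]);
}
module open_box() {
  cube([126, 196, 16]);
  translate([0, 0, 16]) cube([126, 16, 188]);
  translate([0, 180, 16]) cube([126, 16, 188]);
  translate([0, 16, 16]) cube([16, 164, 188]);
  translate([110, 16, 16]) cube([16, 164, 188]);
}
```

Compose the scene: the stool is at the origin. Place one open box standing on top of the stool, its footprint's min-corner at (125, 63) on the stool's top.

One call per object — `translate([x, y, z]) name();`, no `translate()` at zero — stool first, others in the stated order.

stool();
translate([125, 63, 417]) open_box();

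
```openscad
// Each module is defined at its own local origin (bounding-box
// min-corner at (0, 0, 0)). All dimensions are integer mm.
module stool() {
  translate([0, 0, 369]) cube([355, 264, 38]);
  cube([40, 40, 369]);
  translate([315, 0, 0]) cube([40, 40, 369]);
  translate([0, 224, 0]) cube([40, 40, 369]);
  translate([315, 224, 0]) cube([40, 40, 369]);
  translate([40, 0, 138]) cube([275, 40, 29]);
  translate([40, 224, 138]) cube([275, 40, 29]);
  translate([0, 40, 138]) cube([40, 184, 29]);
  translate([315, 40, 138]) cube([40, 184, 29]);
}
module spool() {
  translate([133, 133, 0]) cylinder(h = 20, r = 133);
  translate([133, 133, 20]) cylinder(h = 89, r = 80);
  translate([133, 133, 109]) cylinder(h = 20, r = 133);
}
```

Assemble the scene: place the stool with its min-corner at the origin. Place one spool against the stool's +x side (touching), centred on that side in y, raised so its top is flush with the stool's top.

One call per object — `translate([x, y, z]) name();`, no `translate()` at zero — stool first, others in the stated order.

stool();
translate([355, -1, 278]) spool();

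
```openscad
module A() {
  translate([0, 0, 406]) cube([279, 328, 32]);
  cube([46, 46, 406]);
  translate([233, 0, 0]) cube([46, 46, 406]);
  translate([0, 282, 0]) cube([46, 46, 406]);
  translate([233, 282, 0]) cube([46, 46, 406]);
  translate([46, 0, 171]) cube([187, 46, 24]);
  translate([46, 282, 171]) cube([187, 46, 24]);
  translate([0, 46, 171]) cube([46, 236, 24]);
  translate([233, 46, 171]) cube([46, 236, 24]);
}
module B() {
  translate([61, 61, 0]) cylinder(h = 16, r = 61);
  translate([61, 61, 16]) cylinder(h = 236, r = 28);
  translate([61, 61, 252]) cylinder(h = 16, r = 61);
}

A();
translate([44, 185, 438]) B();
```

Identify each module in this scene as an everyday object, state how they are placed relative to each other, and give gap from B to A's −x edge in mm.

A is a stool. B is a spool. The spool is on top of the stool. The gap from the spool to the stool's −x edge is 44 mm.

The spool's min-x is at 44; the stool's min-x is 0; gap = 44 mm.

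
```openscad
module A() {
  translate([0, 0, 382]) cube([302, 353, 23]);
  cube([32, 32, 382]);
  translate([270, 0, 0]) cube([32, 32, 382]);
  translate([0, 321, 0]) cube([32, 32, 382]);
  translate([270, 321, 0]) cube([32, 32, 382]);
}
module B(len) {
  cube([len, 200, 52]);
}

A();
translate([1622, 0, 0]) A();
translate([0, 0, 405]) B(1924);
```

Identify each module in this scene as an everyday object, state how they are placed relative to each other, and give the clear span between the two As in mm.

Second stool starts at x = 1622; first ends at x = 302; clear span = 1622 − 302 = 1320 mm.

A is a stool. B is a beam. A beam spans the tops of two stools. The clear span between the two stools is 1320 mm.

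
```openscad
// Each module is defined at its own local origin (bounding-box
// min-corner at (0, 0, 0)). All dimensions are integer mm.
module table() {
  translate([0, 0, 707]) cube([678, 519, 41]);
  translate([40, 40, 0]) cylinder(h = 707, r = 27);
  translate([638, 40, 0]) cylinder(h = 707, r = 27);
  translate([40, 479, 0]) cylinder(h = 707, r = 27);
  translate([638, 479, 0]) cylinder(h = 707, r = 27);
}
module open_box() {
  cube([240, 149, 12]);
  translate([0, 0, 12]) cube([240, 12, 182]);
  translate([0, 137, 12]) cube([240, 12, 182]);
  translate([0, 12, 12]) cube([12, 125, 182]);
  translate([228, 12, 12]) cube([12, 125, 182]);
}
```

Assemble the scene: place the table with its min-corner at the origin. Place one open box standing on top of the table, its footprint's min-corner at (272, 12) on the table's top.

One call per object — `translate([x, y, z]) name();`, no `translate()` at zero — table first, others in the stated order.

table();
translate([272, 12, 748]) open_box();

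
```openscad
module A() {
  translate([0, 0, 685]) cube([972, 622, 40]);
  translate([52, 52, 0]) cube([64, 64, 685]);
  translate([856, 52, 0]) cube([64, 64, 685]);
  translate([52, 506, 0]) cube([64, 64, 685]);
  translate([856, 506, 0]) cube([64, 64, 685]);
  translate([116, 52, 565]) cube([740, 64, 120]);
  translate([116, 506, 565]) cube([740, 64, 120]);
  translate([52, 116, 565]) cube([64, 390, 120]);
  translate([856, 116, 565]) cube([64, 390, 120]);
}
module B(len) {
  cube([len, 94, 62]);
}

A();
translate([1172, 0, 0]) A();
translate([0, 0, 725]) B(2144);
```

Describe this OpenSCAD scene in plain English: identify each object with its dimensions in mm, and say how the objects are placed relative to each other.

A is a rectangular dining table. The top is 972×622×40 mm with its upper surface at z = 725 mm. It stands on four 64×64 mm square legs, each inset 52 mm from the nearest pair of top edges, running from the floor to the underside of the top. Four apron rails, 64 mm thick and 120 mm tall, run between adjacent legs with their top edges flush with the underside of the top and their outer faces flush with the legs' outer faces.

B is a rectangular beam 2144 mm long (x), 94 mm deep (y), 62 mm thick (z).

The beam spans the tops of two tables placed 200 mm apart, resting at z = 725 mm.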